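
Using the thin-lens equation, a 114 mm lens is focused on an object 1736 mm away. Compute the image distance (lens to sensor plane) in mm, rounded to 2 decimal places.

1/dᵢ = 1/f − 1/dₒ = 1/114 − 1/1736 = 0.0081959 mm⁻¹.
dᵢ = 1/0.0081959 ≈ 122.0123 mm.

122.01 mm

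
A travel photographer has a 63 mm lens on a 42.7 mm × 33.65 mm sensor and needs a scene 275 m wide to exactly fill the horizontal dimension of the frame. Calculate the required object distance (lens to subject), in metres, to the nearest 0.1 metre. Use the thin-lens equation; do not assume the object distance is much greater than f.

405.8 m

W: 275 m = 275000 mm.
Magnification m = w/W = dᵢ/dₒ; combined with 1/f = 1/dₒ + 1/dᵢ this gives dₒ = f·(1 + W/w).
dₒ = 63 mm × (1 + 275000/42.7) = 63 × 6441.2810 ≈ 405800.705 mm = 405.801 m.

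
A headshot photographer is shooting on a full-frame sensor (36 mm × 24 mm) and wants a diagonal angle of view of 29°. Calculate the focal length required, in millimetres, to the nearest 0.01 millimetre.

83.65 mm

Sensor diagonal = √(36² + 24²) = √1872.0000 ≈ 43.2666 mm.
From α = 2·arctan(d/2f) we get f = d / (2·tan(α/2)).
With d = 43.2666 mm and α/2 = 14.5°, tan(α/2) ≈ 0.25862, so f ≈ 43.2666 / 0.51724 ≈ 83.6498 mm.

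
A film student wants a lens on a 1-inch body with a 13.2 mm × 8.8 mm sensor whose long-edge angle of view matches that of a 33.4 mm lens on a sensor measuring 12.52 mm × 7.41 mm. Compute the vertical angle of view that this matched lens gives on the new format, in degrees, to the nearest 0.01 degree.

Equal long-edge AOV ⇒ f₂ = f₁ · 13.2/12.52 = 33.4 × 1.05431 ≈ 35.2141 mm.
Vertical AOV on the new format = 2·arctan(8.8 / (2 × 35.2141)) = 2·arctan(0.12495) ≈ 14.2444°.

14.24°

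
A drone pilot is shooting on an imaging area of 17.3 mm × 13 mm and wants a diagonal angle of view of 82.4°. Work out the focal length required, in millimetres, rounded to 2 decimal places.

12.36 mm

Sensor diagonal = √(17.3² + 13²) = √468.2900 ≈ 21.6400 mm.
From α = 2·arctan(d/2f) we get f = d / (2·tan(α/2)).
With d = 21.6400 mm and α/2 = 41.2°, tan(α/2) ≈ 0.87543, so f ≈ 21.6400 / 1.75087 ≈ 12.3596 mm.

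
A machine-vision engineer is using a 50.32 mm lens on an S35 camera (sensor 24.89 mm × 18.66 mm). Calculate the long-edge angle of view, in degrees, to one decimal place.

Angle of view α = 2·arctan(w/2f) with w = 24.89 mm and f = 50.32 mm.
w/2f = 0.24732; arctan(0.24732) ≈ 13.8915°, so α ≈ 27.7830°.

27.8°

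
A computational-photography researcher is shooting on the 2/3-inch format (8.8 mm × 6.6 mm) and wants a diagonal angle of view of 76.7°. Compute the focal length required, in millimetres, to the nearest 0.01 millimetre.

Sensor diagonal = √(8.8² + 6.6²) = √121.0000 ≈ 11.0000 mm.
From α = 2·arctan(d/2f) we get f = d / (2·tan(α/2)).
With d = 11.0000 mm and α/2 = 38.35°, tan(α/2) ≈ 0.79117, so f ≈ 11.0000 / 1.58234 ≈ 6.9517 mm.

6.95 mm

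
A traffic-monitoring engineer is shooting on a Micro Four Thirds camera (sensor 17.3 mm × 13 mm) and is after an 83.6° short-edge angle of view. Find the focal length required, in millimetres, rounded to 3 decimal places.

7.270 mm

From α = 2·arctan(h/2f) we get f = h / (2·tan(α/2)).
With h = 13 mm and α/2 = 41.8°, tan(α/2) ≈ 0.89410, so f ≈ 13 / 1.78821 ≈ 7.2699 mm.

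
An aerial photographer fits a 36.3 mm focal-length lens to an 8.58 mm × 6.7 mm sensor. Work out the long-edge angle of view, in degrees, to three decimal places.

13.480°

Angle of view α = 2·arctan(w/2f) with w = 8.58 mm and f = 36.3 mm.
w/2f = 0.11818; arctan(0.11818) ≈ 6.7401°, so α ≈ 13.4801°.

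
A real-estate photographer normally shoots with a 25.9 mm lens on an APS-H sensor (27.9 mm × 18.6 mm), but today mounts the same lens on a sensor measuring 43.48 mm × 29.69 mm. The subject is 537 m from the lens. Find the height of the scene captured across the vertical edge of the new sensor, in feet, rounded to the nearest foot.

The focal length stays 25.9 mm; the relevant sensor dimension is now h = 29.69 mm. Object distance dₒ = 537 m = 537000 mm.
Thin-lens field height W = h·(dₒ − f)/f = 29.69 × (537000 − 25.9)/25.9 ≈ 615550.619 mm = 615550.619/304.8 ft = 2019.52 ft.

2020 ft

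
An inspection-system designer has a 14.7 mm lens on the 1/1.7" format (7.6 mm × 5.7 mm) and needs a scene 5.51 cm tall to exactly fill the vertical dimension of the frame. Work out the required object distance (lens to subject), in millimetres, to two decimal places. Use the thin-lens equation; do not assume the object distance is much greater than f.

W: 5.51 cm = 55.1 mm.
Magnification m = h/W = dᵢ/dₒ; combined with 1/f = 1/dₒ + 1/dᵢ this gives dₒ = f·(1 + W/h).
dₒ = 14.7 mm × (1 + 55.1/5.7) = 14.7 × 10.6667 ≈ 156.800 mm.

156.80 mm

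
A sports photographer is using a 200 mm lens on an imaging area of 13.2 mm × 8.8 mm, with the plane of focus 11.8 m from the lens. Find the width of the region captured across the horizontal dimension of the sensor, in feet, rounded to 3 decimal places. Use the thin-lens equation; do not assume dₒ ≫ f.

dₒ: 11.8 m = 11800 mm.
Similar triangles through the lens centre give W/dₒ = w/dᵢ; with 1/f = 1/dₒ + 1/dᵢ this gives W = w·(dₒ − f)/f.
W = 13.2 mm × (11800 − 200) / 200 = 13.2 × 58.0000 ≈ 765.600 mm = 765.600/304.8 ft = 2.51181 ft.

2.512 ft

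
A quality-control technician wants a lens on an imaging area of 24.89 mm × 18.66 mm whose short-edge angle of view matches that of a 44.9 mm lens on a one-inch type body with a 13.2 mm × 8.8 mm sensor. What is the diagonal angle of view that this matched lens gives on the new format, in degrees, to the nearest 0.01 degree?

18.56°

Equal short-edge AOV ⇒ f₂ = f₁ · 18.66/8.8 = 44.9 × 2.12045 ≈ 95.2084 mm.
Sensor diagonal = √(24.89² + 18.66²) = √967.7077 ≈ 31.1080 mm.
Diagonal AOV on the new format = 2·arctan(31.1080 / (2 × 95.2084)) = 2·arctan(0.16337) ≈ 18.5567°.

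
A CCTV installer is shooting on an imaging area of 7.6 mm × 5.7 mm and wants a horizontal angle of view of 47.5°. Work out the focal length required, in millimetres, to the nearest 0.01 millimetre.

8.64 mm

From α = 2·arctan(w/2f) we get f = w / (2·tan(α/2)).
With w = 7.6 mm and α/2 = 23.75°, tan(α/2) ≈ 0.44001, so f ≈ 7.6 / 0.88002 ≈ 8.6362 mm.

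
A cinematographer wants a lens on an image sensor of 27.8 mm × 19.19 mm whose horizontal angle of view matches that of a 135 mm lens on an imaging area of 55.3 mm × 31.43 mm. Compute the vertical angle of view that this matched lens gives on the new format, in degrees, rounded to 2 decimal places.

16.09°

Equal horizontal AOV ⇒ f₂ = f₁ · 27.8/55.3 = 135 × 0.50271 ≈ 67.8662 mm.
Vertical AOV on the new format = 2·arctan(19.19 / (2 × 67.8662)) = 2·arctan(0.14138) ≈ 16.0944°.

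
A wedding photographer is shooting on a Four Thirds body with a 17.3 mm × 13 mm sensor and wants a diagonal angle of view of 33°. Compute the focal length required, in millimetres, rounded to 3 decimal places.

36.528 mm

Sensor diagonal = √(17.3² + 13²) = √468.2900 ≈ 21.6400 mm.
From α = 2·arctan(d/2f) we get f = d / (2·tan(α/2)).
With d = 21.6400 mm and α/2 = 16.5°, tan(α/2) ≈ 0.29621, so f ≈ 21.6400 / 0.59243 ≈ 36.5277 mm.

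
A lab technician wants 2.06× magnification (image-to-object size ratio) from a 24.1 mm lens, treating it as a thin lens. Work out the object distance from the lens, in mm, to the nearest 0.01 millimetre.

With m = dᵢ/dₒ and 1/f = 1/dₒ + 1/dᵢ, substituting dᵢ = m·dₒ gives 1/f = (1 + 1/m)/dₒ, hence dₒ = f·(1 + 1/m).
dₒ = 24.1 × (1 + 1/2.06) = 24.1 × 1.48544 ≈ 35.799 mm.

35.80 mm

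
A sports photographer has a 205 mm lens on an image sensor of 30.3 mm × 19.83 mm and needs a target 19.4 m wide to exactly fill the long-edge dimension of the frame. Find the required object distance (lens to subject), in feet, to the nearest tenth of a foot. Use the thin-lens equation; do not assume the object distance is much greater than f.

431.3 ft

W: 19.4 m = 19400 mm.
Magnification m = w/W = dᵢ/dₒ; combined with 1/f = 1/dₒ + 1/dᵢ this gives dₒ = f·(1 + W/w).
dₒ = 205 mm × (1 + 19400/30.3) = 205 × 641.2640 ≈ 131459.125 mm = 131459.125/304.8 ft = 431.296 ft.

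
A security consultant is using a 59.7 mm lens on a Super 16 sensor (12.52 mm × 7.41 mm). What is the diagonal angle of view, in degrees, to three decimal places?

13.894°

Sensor diagonal = √(12.52² + 7.41²) = √211.6585 ≈ 14.5485 mm.
Angle of view α = 2·arctan(d/2f) with d = 14.5485 mm and f = 59.7 mm.
d/2f = 0.12185; arctan(0.12185) ≈ 6.9471°, so α ≈ 13.8941°.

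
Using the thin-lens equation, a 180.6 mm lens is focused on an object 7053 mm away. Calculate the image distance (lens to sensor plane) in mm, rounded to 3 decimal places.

185.346 mm

1/dᵢ = 1/f − 1/dₒ = 1/180.6 − 1/7053 = 0.0053953 mm⁻¹.
dᵢ = 1/0.0053953 ≈ 185.3460 mm.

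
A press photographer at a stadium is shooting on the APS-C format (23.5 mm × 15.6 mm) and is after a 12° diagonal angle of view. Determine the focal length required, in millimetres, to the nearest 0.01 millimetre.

134.18 mm

Sensor diagonal = √(23.5² + 15.6²) = √795.6100 ≈ 28.2066 mm.
From α = 2·arctan(d/2f) we get f = d / (2·tan(α/2)).
With d = 28.2066 mm and α/2 = 6°, tan(α/2) ≈ 0.10510, so f ≈ 28.2066 / 0.21021 ≈ 134.1837 mm.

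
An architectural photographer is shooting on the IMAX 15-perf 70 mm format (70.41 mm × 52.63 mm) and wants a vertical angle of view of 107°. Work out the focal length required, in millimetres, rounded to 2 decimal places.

19.47 mm

From α = 2·arctan(h/2f) we get f = h / (2·tan(α/2)).
With h = 52.63 mm and α/2 = 53.5°, tan(α/2) ≈ 1.35142, so f ≈ 52.63 / 2.70284 ≈ 19.4721 mm.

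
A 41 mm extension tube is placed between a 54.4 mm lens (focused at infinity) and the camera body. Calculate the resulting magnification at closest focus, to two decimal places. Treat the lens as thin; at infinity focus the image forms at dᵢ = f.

0.75×

The tube moves the image plane from f to f + e, so dᵢ = 54.4 + 41 = 95.4 mm. Focus is achieved when 1/f = 1/dₒ + 1/dᵢ, giving dₒ = 1/(1/f − 1/(f+e)).
Magnification m = dᵢ/dₒ = (f+e)·(1/f − 1/(f+e)) = e/f = 41/54.4 ≈ 0.7537.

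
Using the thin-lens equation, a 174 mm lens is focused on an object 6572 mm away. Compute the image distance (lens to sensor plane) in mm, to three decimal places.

1/dᵢ = 1/f − 1/dₒ = 1/174 − 1/6572 = 0.0055950 mm⁻¹.
dᵢ = 1/0.0055950 ≈ 178.7321 mm.

178.732 mm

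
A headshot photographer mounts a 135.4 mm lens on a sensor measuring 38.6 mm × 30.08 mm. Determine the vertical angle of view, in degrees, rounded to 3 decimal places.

12.677°

Angle of view α = 2·arctan(h/2f) with h = 30.08 mm and f = 135.4 mm.
h/2f = 0.11108; arctan(0.11108) ≈ 6.3383°, so α ≈ 12.6767°.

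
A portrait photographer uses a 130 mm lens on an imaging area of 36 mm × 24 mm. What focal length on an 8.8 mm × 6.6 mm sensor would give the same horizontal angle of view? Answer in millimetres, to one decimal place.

Equal angle of view means equal width/f ratio, so f₂ = f₁ · (width₂/width₁) = 130 × 8.8/36.
f₂ = 130 × 0.24444 ≈ 31.778 mm.

31.8 mm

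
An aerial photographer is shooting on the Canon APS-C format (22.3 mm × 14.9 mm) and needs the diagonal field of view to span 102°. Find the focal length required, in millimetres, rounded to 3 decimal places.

10.859 mm

Sensor diagonal = √(22.3² + 14.9²) = √719.3000 ≈ 26.8198 mm.
From α = 2·arctan(d/2f) we get f = d / (2·tan(α/2)).
With d = 26.8198 mm and α/2 = 51°, tan(α/2) ≈ 1.23490, so f ≈ 26.8198 / 2.46979 ≈ 10.8591 mm.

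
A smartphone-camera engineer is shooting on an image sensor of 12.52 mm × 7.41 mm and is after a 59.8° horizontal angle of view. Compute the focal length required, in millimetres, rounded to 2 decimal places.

10.89 mm

From α = 2·arctan(w/2f) we get f = w / (2·tan(α/2)).
With w = 12.52 mm and α/2 = 29.9°, tan(α/2) ≈ 0.57503, so f ≈ 12.52 / 1.15005 ≈ 10.8865 mm.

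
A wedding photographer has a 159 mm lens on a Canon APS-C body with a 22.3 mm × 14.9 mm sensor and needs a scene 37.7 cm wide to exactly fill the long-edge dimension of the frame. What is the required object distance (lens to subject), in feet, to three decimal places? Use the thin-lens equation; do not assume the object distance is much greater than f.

9.341 ft

W: 37.7 cm = 377 mm.
Magnification m = w/W = dᵢ/dₒ; combined with 1/f = 1/dₒ + 1/dᵢ this gives dₒ = f·(1 + W/w).
dₒ = 159 mm × (1 + 377/22.3) = 159 × 17.9058 ≈ 2847.027 mm = 2847.027/304.8 ft = 9.34064 ft.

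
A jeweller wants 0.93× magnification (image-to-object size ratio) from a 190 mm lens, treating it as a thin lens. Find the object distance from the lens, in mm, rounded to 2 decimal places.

394.30 mm

With m = dᵢ/dₒ and 1/f = 1/dₒ + 1/dᵢ, substituting dᵢ = m·dₒ gives 1/f = (1 + 1/m)/dₒ, hence dₒ = f·(1 + 1/m).
dₒ = 190 × (1 + 1/0.93) = 190 × 2.07527 ≈ 394.301 mm.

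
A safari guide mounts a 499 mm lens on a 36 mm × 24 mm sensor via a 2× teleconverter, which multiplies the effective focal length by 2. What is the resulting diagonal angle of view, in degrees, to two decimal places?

Effective focal length f = 499 × 2 = 998 mm.
Sensor diagonal = √(36² + 24²) = √1872.0000 ≈ 43.2666 mm.
α = 2·arctan(43.267 / (2 × 998)) = 2·arctan(0.02168) ≈ 2.4836°.

2.48°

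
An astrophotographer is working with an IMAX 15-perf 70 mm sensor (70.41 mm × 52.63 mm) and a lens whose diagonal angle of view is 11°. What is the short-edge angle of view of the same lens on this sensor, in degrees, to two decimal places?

Sensor diagonal = √(70.41² + 52.63²) = √7727.4850 ≈ 87.9061 mm.
From the diagonal AOV: f = 87.9061 / (2·tan(5.5°)) = 87.9061 / 0.19258 ≈ 456.4700 mm.
Short-edge AOV = 2·arctan(52.63 / (2 × 456.4700)) = 2·arctan(0.05765) ≈ 6.5988°.

6.60°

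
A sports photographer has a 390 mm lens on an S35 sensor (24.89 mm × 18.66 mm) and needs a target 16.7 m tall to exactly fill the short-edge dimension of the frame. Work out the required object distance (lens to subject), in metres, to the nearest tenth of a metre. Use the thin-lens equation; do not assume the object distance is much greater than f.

W: 16.7 m = 16700 mm.
Magnification m = h/W = dᵢ/dₒ; combined with 1/f = 1/dₒ + 1/dᵢ this gives dₒ = f·(1 + W/h).
dₒ = 390 mm × (1 + 16700/18.66) = 390 × 895.9625 ≈ 349425.370 mm = 349.425 m.

349.4 m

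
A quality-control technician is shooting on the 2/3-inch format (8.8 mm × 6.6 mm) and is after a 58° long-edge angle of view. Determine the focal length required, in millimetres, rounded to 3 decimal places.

From α = 2·arctan(w/2f) we get f = w / (2·tan(α/2)).
With w = 8.8 mm and α/2 = 29°, tan(α/2) ≈ 0.55431, so f ≈ 8.8 / 1.10862 ≈ 7.9378 mm.

7.938 mm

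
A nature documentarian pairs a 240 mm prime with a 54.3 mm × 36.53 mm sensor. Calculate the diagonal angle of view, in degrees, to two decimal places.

Sensor diagonal = √(54.3² + 36.53²) = √4282.9309 ≈ 65.4441 mm.
Angle of view α = 2·arctan(d/2f) with d = 65.4441 mm and f = 240 mm.
d/2f = 0.13634; arctan(0.13634) ≈ 7.7639°, so α ≈ 15.5279°.

15.53°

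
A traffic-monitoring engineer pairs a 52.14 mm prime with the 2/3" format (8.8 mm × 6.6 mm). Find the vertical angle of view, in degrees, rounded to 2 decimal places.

Angle of view α = 2·arctan(h/2f) with h = 6.6 mm and f = 52.14 mm.
h/2f = 0.06329; arctan(0.06329) ≈ 3.6215°, so α ≈ 7.2430°.

7.24°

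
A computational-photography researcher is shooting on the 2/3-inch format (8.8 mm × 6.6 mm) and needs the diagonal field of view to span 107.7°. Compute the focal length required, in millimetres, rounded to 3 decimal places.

Sensor diagonal = √(8.8² + 6.6²) = √121.0000 ≈ 11.0000 mm.
From α = 2·arctan(d/2f) we get f = d / (2·tan(α/2)).
With d = 11.0000 mm and α/2 = 53.85°, tan(α/2) ≈ 1.36883, so f ≈ 11.0000 / 2.73766 ≈ 4.0180 mm.

4.018 mm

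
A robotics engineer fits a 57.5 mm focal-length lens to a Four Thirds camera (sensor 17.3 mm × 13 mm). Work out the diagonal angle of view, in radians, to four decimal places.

0.3720 rad

Sensor diagonal = √(17.3² + 13²) = √468.2900 ≈ 21.6400 mm.
Angle of view α = 2·arctan(d/2f) with d = 21.6400 mm and f = 57.5 mm.
d/2f = 0.18817; arctan(0.18817) ≈ 0.1860 rad, so α ≈ 0.3720 rad.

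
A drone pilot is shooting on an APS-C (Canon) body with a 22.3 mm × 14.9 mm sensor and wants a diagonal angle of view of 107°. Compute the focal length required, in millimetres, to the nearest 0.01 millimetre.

Sensor diagonal = √(22.3² + 14.9²) = √719.3000 ≈ 26.8198 mm.
From α = 2·arctan(d/2f) we get f = d / (2·tan(α/2)).
With d = 26.8198 mm and α/2 = 53.5°, tan(α/2) ≈ 1.35142, so f ≈ 26.8198 / 2.70284 ≈ 9.9228 mm.

9.92 mm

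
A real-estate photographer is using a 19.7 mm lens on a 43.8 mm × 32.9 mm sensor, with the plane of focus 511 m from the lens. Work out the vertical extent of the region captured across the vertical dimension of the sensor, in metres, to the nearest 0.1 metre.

853.4 m

dₒ: 511 m = 511000 mm.
Similar triangles through the lens centre give W/dₒ = h/dᵢ; with 1/f = 1/dₒ + 1/dᵢ this gives W = h·(dₒ − f)/f.
W = 32.9 mm × (511000 − 19.7) / 19.7 = 32.9 × 25938.0863 ≈ 853363.039 mm = 853.363 m.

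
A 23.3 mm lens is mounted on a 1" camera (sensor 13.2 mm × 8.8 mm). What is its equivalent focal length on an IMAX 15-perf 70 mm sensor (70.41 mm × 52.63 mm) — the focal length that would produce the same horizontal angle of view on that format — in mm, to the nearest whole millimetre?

124 mm

Equal angle of view means equal width/f ratio, so f₂ = f₁ · (width₂/width₁) = 23.3 × 70.41/13.2.
f₂ = 23.3 × 5.33409 ≈ 124.284 mm.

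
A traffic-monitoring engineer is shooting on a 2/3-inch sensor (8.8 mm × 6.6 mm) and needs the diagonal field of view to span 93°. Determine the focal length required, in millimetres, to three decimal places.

Sensor diagonal = √(8.8² + 6.6²) = √121.0000 ≈ 11.0000 mm.
From α = 2·arctan(d/2f) we get f = d / (2·tan(α/2)).
With d = 11.0000 mm and α/2 = 46.5°, tan(α/2) ≈ 1.05378, so f ≈ 11.0000 / 2.10756 ≈ 5.2193 mm.

5.219 mm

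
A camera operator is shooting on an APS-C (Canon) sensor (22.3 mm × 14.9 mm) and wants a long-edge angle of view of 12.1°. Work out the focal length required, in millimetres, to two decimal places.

From α = 2·arctan(w/2f) we get f = w / (2·tan(α/2)).
With w = 22.3 mm and α/2 = 6.05°, tan(α/2) ≈ 0.10599, so f ≈ 22.3 / 0.21197 ≈ 105.2020 mm.

105.20 mm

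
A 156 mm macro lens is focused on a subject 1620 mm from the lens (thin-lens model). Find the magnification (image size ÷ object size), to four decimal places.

Thin lens: 1/f = 1/dₒ + 1/dᵢ → 1/dᵢ = 1/156 − 1/1620 = 0.0057930 mm⁻¹, so dᵢ ≈ 172.6230 mm.
Magnification m = dᵢ/dₒ = 172.6230/1620 ≈ 0.10656.

0.1066×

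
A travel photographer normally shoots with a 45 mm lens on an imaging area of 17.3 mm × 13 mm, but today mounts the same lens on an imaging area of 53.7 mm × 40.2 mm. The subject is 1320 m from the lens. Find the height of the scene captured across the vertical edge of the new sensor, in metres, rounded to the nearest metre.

1179 m

The focal length stays 45 mm; the relevant sensor dimension is now h = 40.2 mm. Object distance dₒ = 1320 m = 1.32e+06 mm.
Thin-lens field height W = h·(dₒ − f)/f = 40.2 × (1.32e+06 − 45)/45 ≈ 1179159.800 mm = 1179.16 m.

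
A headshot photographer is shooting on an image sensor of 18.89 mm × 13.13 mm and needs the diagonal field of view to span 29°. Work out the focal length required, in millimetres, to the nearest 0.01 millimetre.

Sensor diagonal = √(18.89² + 13.13²) = √529.2290 ≈ 23.0050 mm.
From α = 2·arctan(d/2f) we get f = d / (2·tan(α/2)).
With d = 23.0050 mm and α/2 = 14.5°, tan(α/2) ≈ 0.25862, so f ≈ 23.0050 / 0.51724 ≈ 44.4768 mm.

44.48 mm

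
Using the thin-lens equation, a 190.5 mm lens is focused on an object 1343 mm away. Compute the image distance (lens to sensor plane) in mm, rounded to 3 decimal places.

1/dᵢ = 1/f − 1/dₒ = 1/190.5 − 1/1343 = 0.0045047 mm⁻¹.
dᵢ = 1/0.0045047 ≈ 221.9883 mm.

221.988 mm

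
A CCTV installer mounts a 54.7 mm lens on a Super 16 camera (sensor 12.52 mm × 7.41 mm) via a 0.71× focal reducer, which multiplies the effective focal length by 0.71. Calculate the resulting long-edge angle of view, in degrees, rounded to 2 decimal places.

Effective focal length f = 54.7 × 0.71 = 38.837 mm.
α = 2·arctan(12.52 / (2 × 38.837)) = 2·arctan(0.16119) ≈ 18.3131°.

18.31°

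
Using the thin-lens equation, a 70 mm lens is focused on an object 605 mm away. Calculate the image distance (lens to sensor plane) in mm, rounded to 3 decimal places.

79.159 mm

1/dᵢ = 1/f − 1/dₒ = 1/70 − 1/605 = 0.0126328 mm⁻¹.
dᵢ = 1/0.0126328 ≈ 79.1589 mm.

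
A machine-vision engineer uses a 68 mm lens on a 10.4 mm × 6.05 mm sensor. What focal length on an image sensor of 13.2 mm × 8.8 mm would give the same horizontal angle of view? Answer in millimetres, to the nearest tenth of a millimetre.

86.3 mm

Equal angle of view means equal width/f ratio, so f₂ = f₁ · (width₂/width₁) = 68 × 13.2/10.4.
f₂ = 68 × 1.26923 ≈ 86.308 mm.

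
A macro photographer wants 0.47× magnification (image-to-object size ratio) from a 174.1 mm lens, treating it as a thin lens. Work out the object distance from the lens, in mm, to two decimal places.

With m = dᵢ/dₒ and 1/f = 1/dₒ + 1/dᵢ, substituting dᵢ = m·dₒ gives 1/f = (1 + 1/m)/dₒ, hence dₒ = f·(1 + 1/m).
dₒ = 174.1 × (1 + 1/0.47) = 174.1 × 3.12766 ≈ 544.526 mm.

544.53 mm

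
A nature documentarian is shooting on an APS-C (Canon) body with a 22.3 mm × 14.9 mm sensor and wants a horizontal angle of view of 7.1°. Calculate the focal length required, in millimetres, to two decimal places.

179.73 mm

From α = 2·arctan(w/2f) we get f = w / (2·tan(α/2)).
With w = 22.3 mm and α/2 = 3.55°, tan(α/2) ≈ 0.06204, so f ≈ 22.3 / 0.12408 ≈ 179.7268 mm.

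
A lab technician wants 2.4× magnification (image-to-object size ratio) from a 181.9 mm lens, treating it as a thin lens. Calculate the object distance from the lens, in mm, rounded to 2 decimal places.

With m = dᵢ/dₒ and 1/f = 1/dₒ + 1/dᵢ, substituting dᵢ = m·dₒ gives 1/f = (1 + 1/m)/dₒ, hence dₒ = f·(1 + 1/m).
dₒ = 181.9 × (1 + 1/2.4) = 181.9 × 1.41667 ≈ 257.692 mm.

257.69 mm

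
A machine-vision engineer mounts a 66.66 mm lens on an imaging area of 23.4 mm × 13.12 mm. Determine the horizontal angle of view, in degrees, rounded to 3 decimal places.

19.910°

Angle of view α = 2·arctan(w/2f) with w = 23.4 mm and f = 66.66 mm.
w/2f = 0.17552; arctan(0.17552) ≈ 9.9550°, so α ≈ 19.9100°.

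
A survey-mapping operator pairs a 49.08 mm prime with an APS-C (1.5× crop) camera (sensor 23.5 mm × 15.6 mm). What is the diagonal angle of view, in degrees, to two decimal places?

32.06°

Sensor diagonal = √(23.5² + 15.6²) = √795.6100 ≈ 28.2066 mm.
Angle of view α = 2·arctan(d/2f) with d = 28.2066 mm and f = 49.08 mm.
d/2f = 0.28735; arctan(0.28735) ≈ 16.0322°, so α ≈ 32.0643°.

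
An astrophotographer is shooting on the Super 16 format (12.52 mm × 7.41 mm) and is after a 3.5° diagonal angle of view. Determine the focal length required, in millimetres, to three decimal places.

Sensor diagonal = √(12.52² + 7.41²) = √211.6585 ≈ 14.5485 mm.
From α = 2·arctan(d/2f) we get f = d / (2·tan(α/2)).
With d = 14.5485 mm and α/2 = 1.75°, tan(α/2) ≈ 0.03055, so f ≈ 14.5485 / 0.06111 ≈ 238.0879 mm.

238.088 mm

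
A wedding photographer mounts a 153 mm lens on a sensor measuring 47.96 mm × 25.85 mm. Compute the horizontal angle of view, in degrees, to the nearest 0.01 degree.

17.82°

Angle of view α = 2·arctan(w/2f) with w = 47.96 mm and f = 153 mm.
w/2f = 0.15673; arctan(0.15673) ≈ 8.9076°, so α ≈ 17.8152°.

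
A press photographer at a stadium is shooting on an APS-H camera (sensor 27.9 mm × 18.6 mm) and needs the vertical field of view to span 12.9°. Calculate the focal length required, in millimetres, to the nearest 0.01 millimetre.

82.26 mm

From α = 2·arctan(h/2f) we get f = h / (2·tan(α/2)).
With h = 18.6 mm and α/2 = 6.45°, tan(α/2) ≈ 0.11305, so f ≈ 18.6 / 0.22610 ≈ 82.2632 mm.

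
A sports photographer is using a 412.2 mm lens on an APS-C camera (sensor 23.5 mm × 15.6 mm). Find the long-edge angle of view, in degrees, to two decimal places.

3.27°

Angle of view α = 2·arctan(w/2f) with w = 23.5 mm and f = 412.2 mm.
w/2f = 0.02851; arctan(0.02851) ≈ 1.6328°, so α ≈ 3.2656°.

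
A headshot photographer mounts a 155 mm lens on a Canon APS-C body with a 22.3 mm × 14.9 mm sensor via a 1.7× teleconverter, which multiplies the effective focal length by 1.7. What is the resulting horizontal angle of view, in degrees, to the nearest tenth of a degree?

Effective focal length f = 155 × 1.7 = 263.5 mm.
α = 2·arctan(22.3 / (2 × 263.5)) = 2·arctan(0.04231) ≈ 4.8460°.

4.8°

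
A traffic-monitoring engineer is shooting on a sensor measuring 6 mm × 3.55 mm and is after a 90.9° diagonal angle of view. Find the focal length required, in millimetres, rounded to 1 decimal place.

Sensor diagonal = √(6² + 3.55²) = √48.6025 ≈ 6.9715 mm.
From α = 2·arctan(d/2f) we get f = d / (2·tan(α/2)).
With d = 6.9715 mm and α/2 = 45.45°, tan(α/2) ≈ 1.01583, so f ≈ 6.9715 / 2.03167 ≈ 3.4314 mm.

3.4 mm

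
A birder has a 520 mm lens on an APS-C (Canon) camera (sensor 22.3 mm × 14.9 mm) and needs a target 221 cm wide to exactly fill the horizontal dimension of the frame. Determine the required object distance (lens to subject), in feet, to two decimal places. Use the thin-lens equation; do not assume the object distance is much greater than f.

W: 221 cm = 2210 mm.
Magnification m = w/W = dᵢ/dₒ; combined with 1/f = 1/dₒ + 1/dᵢ this gives dₒ = f·(1 + W/w).
dₒ = 520 mm × (1 + 2210/22.3) = 520 × 100.1031 ≈ 52053.632 mm = 52053.632/304.8 ft = 170.78 ft.

170.78 ft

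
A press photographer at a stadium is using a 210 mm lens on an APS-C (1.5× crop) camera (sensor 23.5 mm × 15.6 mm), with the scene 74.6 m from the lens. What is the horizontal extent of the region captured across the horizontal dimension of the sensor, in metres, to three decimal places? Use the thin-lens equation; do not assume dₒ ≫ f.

8.325 m

dₒ: 74.6 m = 74600 mm.
Similar triangles through the lens centre give W/dₒ = w/dᵢ; with 1/f = 1/dₒ + 1/dᵢ this gives W = w·(dₒ − f)/f.
W = 23.5 mm × (74600 − 210) / 210 = 23.5 × 354.2381 ≈ 8324.595 mm = 8.3246 m.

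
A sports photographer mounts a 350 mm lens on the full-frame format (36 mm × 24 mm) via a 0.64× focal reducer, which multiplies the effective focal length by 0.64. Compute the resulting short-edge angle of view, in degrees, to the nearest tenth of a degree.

6.1°

Effective focal length f = 350 × 0.64 = 224 mm.
α = 2·arctan(24 / (2 × 224)) = 2·arctan(0.05357) ≈ 6.1330°.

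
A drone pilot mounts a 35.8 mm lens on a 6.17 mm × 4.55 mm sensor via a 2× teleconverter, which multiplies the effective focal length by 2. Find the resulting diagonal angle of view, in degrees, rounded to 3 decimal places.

6.129°

Effective focal length f = 35.8 × 2 = 71.6 mm.
Sensor diagonal = √(6.17² + 4.55²) = √58.7714 ≈ 7.6663 mm.
α = 2·arctan(7.666 / (2 × 71.6)) = 2·arctan(0.05354) ≈ 6.1288°.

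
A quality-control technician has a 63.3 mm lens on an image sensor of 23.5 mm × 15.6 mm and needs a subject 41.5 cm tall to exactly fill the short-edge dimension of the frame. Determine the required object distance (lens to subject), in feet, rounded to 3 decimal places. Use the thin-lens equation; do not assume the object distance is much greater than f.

W: 41.5 cm = 415 mm.
Magnification m = h/W = dᵢ/dₒ; combined with 1/f = 1/dₒ + 1/dᵢ this gives dₒ = f·(1 + W/h).
dₒ = 63.3 mm × (1 + 415/15.6) = 63.3 × 27.6026 ≈ 1747.242 mm = 1747.242/304.8 ft = 5.73242 ft.

5.732 ft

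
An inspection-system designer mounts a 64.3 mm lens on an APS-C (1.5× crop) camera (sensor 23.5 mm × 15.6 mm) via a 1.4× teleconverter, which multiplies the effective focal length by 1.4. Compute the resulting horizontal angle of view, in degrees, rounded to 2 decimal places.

14.87°

Effective focal length f = 64.3 × 1.4 = 90.02 mm.
α = 2·arctan(23.5 / (2 × 90.02)) = 2·arctan(0.13053) ≈ 14.8732°.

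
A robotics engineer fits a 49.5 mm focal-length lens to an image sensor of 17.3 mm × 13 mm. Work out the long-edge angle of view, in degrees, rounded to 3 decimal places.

19.824°

Angle of view α = 2·arctan(w/2f) with w = 17.3 mm and f = 49.5 mm.
w/2f = 0.17475; arctan(0.17475) ≈ 9.9122°, so α ≈ 19.8244°.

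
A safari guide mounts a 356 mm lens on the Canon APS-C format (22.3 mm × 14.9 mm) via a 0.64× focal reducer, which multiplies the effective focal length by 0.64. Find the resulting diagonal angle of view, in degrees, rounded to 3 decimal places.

6.737°

Effective focal length f = 356 × 0.64 = 227.84 mm.
Sensor diagonal = √(22.3² + 14.9²) = √719.3000 ≈ 26.8198 mm.
α = 2·arctan(26.820 / (2 × 227.84)) = 2·arctan(0.05886) ≈ 6.7367°.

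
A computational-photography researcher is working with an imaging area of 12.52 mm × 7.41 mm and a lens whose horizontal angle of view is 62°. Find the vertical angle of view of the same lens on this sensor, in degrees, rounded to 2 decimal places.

39.15°

From the horizontal AOV: f = 12.52 / (2·tan(31°)) = 12.52 / 1.20172 ≈ 10.4184 mm.
Vertical AOV = 2·arctan(7.41 / (2 × 10.4184)) = 2·arctan(0.35562) ≈ 39.1529°.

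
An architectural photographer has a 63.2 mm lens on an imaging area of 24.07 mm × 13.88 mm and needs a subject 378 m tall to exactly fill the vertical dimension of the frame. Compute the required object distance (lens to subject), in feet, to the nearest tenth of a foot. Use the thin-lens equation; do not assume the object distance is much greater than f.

W: 378 m = 378000 mm.
Magnification m = h/W = dᵢ/dₒ; combined with 1/f = 1/dₒ + 1/dᵢ this gives dₒ = f·(1 + W/h).
dₒ = 63.2 mm × (1 + 378000/13.88) = 63.2 × 27234.4294 ≈ 1721215.938 mm = 1721215.938/304.8 ft = 5647.03 ft.

5647.0 ft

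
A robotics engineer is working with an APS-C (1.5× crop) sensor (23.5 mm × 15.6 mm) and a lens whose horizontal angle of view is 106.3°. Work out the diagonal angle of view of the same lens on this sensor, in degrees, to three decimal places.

116.038°

From the horizontal AOV: f = 23.5 / (2·tan(53.15°)) = 23.5 / 2.66860 ≈ 8.8061 mm.
Sensor diagonal = √(23.5² + 15.6²) = √795.6100 ≈ 28.2066 mm.
Diagonal AOV = 2·arctan(28.2066 / (2 × 8.8061)) = 2·arctan(1.60153) ≈ 116.0385°.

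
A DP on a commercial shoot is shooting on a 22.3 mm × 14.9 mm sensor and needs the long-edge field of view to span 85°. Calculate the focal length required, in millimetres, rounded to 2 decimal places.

12.17 mm

From α = 2·arctan(w/2f) we get f = w / (2·tan(α/2)).
With w = 22.3 mm and α/2 = 42.5°, tan(α/2) ≈ 0.91633, so f ≈ 22.3 / 1.83266 ≈ 12.1681 mm.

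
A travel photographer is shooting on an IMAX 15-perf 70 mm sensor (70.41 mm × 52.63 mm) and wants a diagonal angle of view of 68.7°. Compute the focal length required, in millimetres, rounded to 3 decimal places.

Sensor diagonal = √(70.41² + 52.63²) = √7727.4850 ≈ 87.9061 mm.
From α = 2·arctan(d/2f) we get f = d / (2·tan(α/2)).
With d = 87.9061 mm and α/2 = 34.35°, tan(α/2) ≈ 0.68343, so f ≈ 87.9061 / 1.36687 ≈ 64.3121 mm.

64.312 mm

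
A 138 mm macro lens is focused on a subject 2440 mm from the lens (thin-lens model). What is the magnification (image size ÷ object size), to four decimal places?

0.0599×

Thin lens: 1/f = 1/dₒ + 1/dᵢ → 1/dᵢ = 1/138 − 1/2440 = 0.0068365 mm⁻¹, so dᵢ ≈ 146.2728 mm.
Magnification m = dᵢ/dₒ = 146.2728/2440 ≈ 0.05995.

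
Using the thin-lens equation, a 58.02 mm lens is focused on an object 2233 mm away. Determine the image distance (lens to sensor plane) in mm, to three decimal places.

59.568 mm

1/dᵢ = 1/f − 1/dₒ = 1/58.02 − 1/2233 = 0.0167876 mm⁻¹.
dᵢ = 1/0.0167876 ≈ 59.5677 mm.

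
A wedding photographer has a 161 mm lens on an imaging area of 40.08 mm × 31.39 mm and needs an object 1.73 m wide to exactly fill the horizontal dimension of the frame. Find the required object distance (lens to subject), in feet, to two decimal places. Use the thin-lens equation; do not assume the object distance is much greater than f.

23.33 ft

W: 1.73 m = 1730 mm.
Magnification m = w/W = dᵢ/dₒ; combined with 1/f = 1/dₒ + 1/dᵢ this gives dₒ = f·(1 + W/w).
dₒ = 161 mm × (1 + 1730/40.08) = 161 × 44.1637 ≈ 7110.351 mm = 7110.351/304.8 ft = 23.3279 ft.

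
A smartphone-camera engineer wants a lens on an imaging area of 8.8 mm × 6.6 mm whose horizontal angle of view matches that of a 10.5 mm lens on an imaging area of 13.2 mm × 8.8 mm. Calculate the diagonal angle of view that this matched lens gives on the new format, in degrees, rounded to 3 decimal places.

76.314°

Equal horizontal AOV ⇒ f₂ = f₁ · 8.8/13.2 = 10.5 × 0.66667 ≈ 7.0000 mm.
Sensor diagonal = √(8.8² + 6.6²) = √121.0000 ≈ 11.0000 mm.
Diagonal AOV on the new format = 2·arctan(11.0000 / (2 × 7.0000)) = 2·arctan(0.78571) ≈ 76.3145°.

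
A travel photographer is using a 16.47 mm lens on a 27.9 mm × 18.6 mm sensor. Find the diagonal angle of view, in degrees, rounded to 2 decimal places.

91.02°

Sensor diagonal = √(27.9² + 18.6²) = √1124.3700 ≈ 33.5316 mm.
Angle of view α = 2·arctan(d/2f) with d = 33.5316 mm and f = 16.47 mm.
d/2f = 1.01796; arctan(1.01796) ≈ 45.5099°, so α ≈ 91.0199°.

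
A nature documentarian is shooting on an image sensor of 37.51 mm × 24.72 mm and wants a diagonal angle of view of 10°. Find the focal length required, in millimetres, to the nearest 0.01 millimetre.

256.74 mm

Sensor diagonal = √(37.51² + 24.72²) = √2018.0785 ≈ 44.9230 mm.
From α = 2·arctan(d/2f) we get f = d / (2·tan(α/2)).
With d = 44.9230 mm and α/2 = 5°, tan(α/2) ≈ 0.08749, so f ≈ 44.9230 / 0.17498 ≈ 256.7363 mm.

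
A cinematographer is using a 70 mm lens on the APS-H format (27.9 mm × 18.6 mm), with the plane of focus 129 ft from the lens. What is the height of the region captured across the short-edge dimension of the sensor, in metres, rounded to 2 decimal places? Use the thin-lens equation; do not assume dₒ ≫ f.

dₒ: 129 ft × 304.8 mm/ft = 39319.20 mm.
Similar triangles through the lens centre give W/dₒ = h/dᵢ; with 1/f = 1/dₒ + 1/dᵢ this gives W = h·(dₒ − f)/f.
W = 18.6 mm × (39319.2 − 70) / 70 = 18.6 × 560.7028 ≈ 10429.073 mm = 10.4291 m.

10.43 m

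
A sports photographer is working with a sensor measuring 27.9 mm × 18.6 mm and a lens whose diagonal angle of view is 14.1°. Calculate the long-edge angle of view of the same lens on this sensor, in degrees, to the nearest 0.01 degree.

11.75°

Sensor diagonal = √(27.9² + 18.6²) = √1124.3700 ≈ 33.5316 mm.
From the diagonal AOV: f = 33.5316 / (2·tan(7.05°)) = 33.5316 / 0.24734 ≈ 135.5684 mm.
Long-edge AOV = 2·arctan(27.9 / (2 × 135.5684)) = 2·arctan(0.10290) ≈ 11.7501°.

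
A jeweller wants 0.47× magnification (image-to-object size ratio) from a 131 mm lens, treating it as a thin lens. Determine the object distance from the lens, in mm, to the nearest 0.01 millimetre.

409.72 mm

With m = dᵢ/dₒ and 1/f = 1/dₒ + 1/dᵢ, substituting dᵢ = m·dₒ gives 1/f = (1 + 1/m)/dₒ, hence dₒ = f·(1 + 1/m).
dₒ = 131 × (1 + 1/0.47) = 131 × 3.12766 ≈ 409.723 mm.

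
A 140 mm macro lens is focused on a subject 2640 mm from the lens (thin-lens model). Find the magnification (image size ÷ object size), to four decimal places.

0.0560×

Thin lens: 1/f = 1/dₒ + 1/dᵢ → 1/dᵢ = 1/140 − 1/2640 = 0.0067641 mm⁻¹, so dᵢ ≈ 147.8400 mm.
Magnification m = dᵢ/dₒ = 147.8400/2640 ≈ 0.05600.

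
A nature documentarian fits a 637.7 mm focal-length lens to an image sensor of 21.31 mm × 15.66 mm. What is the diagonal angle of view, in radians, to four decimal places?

0.0415 rad

Sensor diagonal = √(21.31² + 15.66²) = √699.3517 ≈ 26.4453 mm.
Angle of view α = 2·arctan(d/2f) with d = 26.4453 mm and f = 637.7 mm.
d/2f = 0.02073; arctan(0.02073) ≈ 0.0207 rad, so α ≈ 0.0415 rad.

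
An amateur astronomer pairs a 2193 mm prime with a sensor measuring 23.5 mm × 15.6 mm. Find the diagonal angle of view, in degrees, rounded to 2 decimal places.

Sensor diagonal = √(23.5² + 15.6²) = √795.6100 ≈ 28.2066 mm.
Angle of view α = 2·arctan(d/2f) with d = 28.2066 mm and f = 2193 mm.
d/2f = 0.00643; arctan(0.00643) ≈ 0.3685°, so α ≈ 0.7369°.

0.74°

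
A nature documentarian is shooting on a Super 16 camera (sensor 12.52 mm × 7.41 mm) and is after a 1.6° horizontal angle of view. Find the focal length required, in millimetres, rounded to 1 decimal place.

From α = 2·arctan(w/2f) we get f = w / (2·tan(α/2)).
With w = 12.52 mm and α/2 = 0.8°, tan(α/2) ≈ 0.01396, so f ≈ 12.52 / 0.02793 ≈ 448.3103 mm.

448.3 mm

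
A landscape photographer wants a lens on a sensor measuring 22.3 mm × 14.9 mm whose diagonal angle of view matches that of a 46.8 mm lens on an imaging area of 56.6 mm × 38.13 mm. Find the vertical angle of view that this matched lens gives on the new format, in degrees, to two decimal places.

44.10°

Sensor diagonal = √(56.6² + 38.13²) = √4657.4569 ≈ 68.2456 mm.
Sensor diagonal = √(22.3² + 14.9²) = √719.3000 ≈ 26.8198 mm.
Equal diagonal AOV ⇒ f₂ = f₁ · 26.8198/68.2456 = 46.8 × 0.39299 ≈ 18.3919 mm.
Vertical AOV on the new format = 2·arctan(14.9 / (2 × 18.3919)) = 2·arctan(0.40507) ≈ 44.1028°.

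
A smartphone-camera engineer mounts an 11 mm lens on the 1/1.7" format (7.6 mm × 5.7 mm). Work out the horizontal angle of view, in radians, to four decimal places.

0.6652 rad

Angle of view α = 2·arctan(w/2f) with w = 7.6 mm and f = 11 mm.
w/2f = 0.34545; arctan(0.34545) ≈ 0.3326 rad, so α ≈ 0.6652 rad.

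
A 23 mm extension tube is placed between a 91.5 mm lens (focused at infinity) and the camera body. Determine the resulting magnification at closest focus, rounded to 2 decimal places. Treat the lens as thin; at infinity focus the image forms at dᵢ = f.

0.25×

The tube moves the image plane from f to f + e, so dᵢ = 91.5 + 23 = 114.5 mm. Focus is achieved when 1/f = 1/dₒ + 1/dᵢ, giving dₒ = 1/(1/f − 1/(f+e)).
Magnification m = dᵢ/dₒ = (f+e)·(1/f − 1/(f+e)) = e/f = 23/91.5 ≈ 0.2514.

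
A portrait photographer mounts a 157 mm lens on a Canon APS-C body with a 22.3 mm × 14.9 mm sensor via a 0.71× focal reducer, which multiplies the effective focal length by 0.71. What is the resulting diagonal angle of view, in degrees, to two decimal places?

13.72°

Effective focal length f = 157 × 0.71 = 111.47 mm.
Sensor diagonal = √(22.3² + 14.9²) = √719.3000 ≈ 26.8198 mm.
α = 2·arctan(26.820 / (2 × 111.47)) = 2·arctan(0.12030) ≈ 13.7195°.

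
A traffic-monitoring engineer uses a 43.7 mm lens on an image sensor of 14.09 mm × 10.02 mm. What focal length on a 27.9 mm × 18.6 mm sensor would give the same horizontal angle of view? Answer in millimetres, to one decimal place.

Equal angle of view means equal width/f ratio, so f₂ = f₁ · (width₂/width₁) = 43.7 × 27.9/14.09.
f₂ = 43.7 × 1.98013 ≈ 86.532 mm.

86.5 mm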